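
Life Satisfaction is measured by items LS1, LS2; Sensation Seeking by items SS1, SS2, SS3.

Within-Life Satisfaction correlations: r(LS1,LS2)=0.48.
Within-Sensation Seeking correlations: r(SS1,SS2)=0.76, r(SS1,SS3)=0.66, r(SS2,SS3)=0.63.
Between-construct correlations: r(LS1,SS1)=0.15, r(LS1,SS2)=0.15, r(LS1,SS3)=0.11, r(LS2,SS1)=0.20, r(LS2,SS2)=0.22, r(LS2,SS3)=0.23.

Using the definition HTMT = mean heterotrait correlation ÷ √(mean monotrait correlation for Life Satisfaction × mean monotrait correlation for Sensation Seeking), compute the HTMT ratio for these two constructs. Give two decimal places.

0.31

Mean heterotrait r = 1.06/6 = 0.1767.
Mean within-LS = 0.48/1 = 0.4800; mean within-SS = 2.05/3 = 0.6833.
Geometric mean = √(0.4800 × 0.6833) = 0.5727.
HTMT = 0.1767 / 0.5727 = 0.31.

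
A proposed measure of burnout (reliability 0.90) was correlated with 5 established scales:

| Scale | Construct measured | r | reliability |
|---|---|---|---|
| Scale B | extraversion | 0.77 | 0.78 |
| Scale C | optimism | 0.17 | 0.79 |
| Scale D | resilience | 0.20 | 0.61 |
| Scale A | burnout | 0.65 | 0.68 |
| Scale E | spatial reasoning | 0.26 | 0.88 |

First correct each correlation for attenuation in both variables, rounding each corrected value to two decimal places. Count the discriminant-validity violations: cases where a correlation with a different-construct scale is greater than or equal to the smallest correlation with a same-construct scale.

1

Disattenuated r (r / √(r_scale · r_new)):
  Scale B (disc): 0.77 / √(0.78·0.90) = 0.92
  Scale C (disc): 0.17 / √(0.79·0.90) = 0.20
  Scale D (disc): 0.20 / √(0.61·0.90) = 0.27
  Scale A (conv): 0.65 / √(0.68·0.90) = 0.83
  Scale E (disc): 0.26 / √(0.88·0.90) = 0.29
Smallest convergent = 0.83. Discriminant values: 0.92, 0.20, 0.27, 0.29; count ≥ 0.83 → 1.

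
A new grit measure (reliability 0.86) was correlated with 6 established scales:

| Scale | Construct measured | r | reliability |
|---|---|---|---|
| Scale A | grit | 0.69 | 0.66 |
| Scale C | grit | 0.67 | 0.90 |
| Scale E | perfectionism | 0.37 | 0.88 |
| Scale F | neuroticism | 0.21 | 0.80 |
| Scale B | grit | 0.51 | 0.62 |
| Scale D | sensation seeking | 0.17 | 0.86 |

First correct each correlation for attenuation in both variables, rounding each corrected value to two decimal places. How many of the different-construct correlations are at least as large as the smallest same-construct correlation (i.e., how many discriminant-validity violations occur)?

0

Disattenuated r (r / √(r_scale · r_new)):
  Scale A (conv): 0.69 / √(0.66·0.86) = 0.92
  Scale C (conv): 0.67 / √(0.90·0.86) = 0.76
  Scale E (disc): 0.37 / √(0.88·0.86) = 0.43
  Scale F (disc): 0.21 / √(0.80·0.86) = 0.25
  Scale B (conv): 0.51 / √(0.62·0.86) = 0.70
  Scale D (disc): 0.17 / √(0.86·0.86) = 0.20
Smallest convergent = 0.70. Discriminant values: 0.43, 0.25, 0.20; count ≥ 0.70 → 0.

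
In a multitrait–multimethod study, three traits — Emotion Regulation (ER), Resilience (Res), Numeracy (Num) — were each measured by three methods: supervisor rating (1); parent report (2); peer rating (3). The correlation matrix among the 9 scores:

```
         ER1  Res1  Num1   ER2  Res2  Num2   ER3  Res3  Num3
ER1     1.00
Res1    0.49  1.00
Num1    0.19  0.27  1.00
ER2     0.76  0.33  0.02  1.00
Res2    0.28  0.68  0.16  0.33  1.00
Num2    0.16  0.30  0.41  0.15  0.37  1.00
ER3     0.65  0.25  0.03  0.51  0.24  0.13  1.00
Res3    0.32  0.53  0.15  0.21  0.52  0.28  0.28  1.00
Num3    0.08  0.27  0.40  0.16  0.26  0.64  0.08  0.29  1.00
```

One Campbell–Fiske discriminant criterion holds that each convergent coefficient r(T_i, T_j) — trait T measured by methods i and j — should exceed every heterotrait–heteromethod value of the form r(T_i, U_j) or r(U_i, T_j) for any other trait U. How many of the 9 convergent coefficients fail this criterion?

0

Convergent coefficients and their comparison sets:
ER (methods 1·2): 0.76 vs {0.28, 0.33, 0.16, 0.02} → pass.
ER (methods 1·3): 0.65 vs {0.32, 0.25, 0.08, 0.03} → pass.
ER (methods 2·3): 0.51 vs {0.21, 0.24, 0.16, 0.13} → pass.
Res (methods 1·2): 0.68 vs {0.33, 0.28, 0.30, 0.16} → pass.
Res (methods 1·3): 0.53 vs {0.25, 0.32, 0.27, 0.15} → pass.
Res (methods 2·3): 0.52 vs {0.24, 0.21, 0.26, 0.28} → pass.
Num (methods 1·2): 0.41 vs {0.02, 0.16, 0.16, 0.30} → pass.
Num (methods 1·3): 0.40 vs {0.03, 0.08, 0.15, 0.27} → pass.
Num (methods 2·3): 0.64 vs {0.13, 0.16, 0.28, 0.26} → pass.
0 of 9 fail.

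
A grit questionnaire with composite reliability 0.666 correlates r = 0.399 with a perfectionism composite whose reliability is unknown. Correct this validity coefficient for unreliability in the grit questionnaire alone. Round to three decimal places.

Single correction: r_c = r_obs / √r_xx = 0.399 / √0.666 = 0.399 / 0.8161 ≈ 0.489.

0.489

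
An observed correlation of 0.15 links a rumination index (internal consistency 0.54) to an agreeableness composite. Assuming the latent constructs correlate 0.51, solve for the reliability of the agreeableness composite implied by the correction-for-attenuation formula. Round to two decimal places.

r_true = r_obs / √(r_xx · r_yy) ⇒ 0.51 = 0.15 / √(0.54 · r_yy).
√(0.54 · r_yy) = 0.15 / 0.51 = 0.2941; 0.54 · r_yy = 0.0865; r_yy = 0.0865 / 0.54 ≈ 0.16.

0.16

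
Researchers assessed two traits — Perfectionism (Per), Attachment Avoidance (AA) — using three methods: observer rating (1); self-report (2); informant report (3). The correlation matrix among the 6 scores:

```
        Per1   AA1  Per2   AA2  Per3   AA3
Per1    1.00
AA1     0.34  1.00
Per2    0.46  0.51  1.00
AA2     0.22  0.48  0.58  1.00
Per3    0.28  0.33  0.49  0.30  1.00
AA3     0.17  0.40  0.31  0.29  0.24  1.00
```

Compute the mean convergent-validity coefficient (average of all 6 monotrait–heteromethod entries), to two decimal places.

0.40

Convergent values: 0.46, 0.28, 0.49, 0.48, 0.40, 0.29; mean = 2.40/6 = 0.40.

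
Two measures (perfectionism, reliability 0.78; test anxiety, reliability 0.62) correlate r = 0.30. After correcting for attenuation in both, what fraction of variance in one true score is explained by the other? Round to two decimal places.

0.19

Disattenuated r = 0.30 / √(0.78 × 0.62) = 0.30 / 0.6954 = 0.4314.
Shared true-score variance = 0.4314² = 0.1861 ≈ 0.19.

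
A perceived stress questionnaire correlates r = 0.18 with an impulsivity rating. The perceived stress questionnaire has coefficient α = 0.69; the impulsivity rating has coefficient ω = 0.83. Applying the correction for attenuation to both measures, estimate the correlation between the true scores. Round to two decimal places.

r_true = r_obs / √(r_xx · r_yy) = 0.18 / √(0.69 × 0.83) = 0.18 / √0.5727 = 0.18 / 0.7568 ≈ 0.24.

0.24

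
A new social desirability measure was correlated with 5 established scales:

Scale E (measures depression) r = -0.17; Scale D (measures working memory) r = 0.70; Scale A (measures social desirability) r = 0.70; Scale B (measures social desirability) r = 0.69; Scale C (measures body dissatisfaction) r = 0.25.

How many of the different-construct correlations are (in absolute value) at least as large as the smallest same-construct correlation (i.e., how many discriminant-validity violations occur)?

1

Convergent (same construct = social desirability): Scale A, Scale B.
Smallest convergent = 0.69. Discriminant |r|: 0.17, 0.70, 0.25; count ≥ 0.69 → 1.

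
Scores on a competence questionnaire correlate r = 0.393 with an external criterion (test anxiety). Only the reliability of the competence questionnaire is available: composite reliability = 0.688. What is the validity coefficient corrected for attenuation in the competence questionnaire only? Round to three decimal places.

0.474

Single correction: r_c = r_obs / √r_xx = 0.393 / √0.688 = 0.393 / 0.8295 ≈ 0.474.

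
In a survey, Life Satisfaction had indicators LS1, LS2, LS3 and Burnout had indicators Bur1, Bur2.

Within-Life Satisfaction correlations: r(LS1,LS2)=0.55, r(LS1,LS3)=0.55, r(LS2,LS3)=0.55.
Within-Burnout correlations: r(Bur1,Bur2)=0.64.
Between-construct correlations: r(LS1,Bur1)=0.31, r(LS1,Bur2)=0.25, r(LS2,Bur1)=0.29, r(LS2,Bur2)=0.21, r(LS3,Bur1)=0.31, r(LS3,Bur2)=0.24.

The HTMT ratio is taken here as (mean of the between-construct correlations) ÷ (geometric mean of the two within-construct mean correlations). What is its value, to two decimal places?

Between-construct mean = 1.61/6 = 0.2683.
Mean within-LS = 1.65/3 = 0.5500; mean within-Bur = 0.64/1 = 0.6400.
Geometric mean = √(0.5500 × 0.6400) = 0.5933.
HTMT = 0.2683 / 0.5933 = 0.45.

0.45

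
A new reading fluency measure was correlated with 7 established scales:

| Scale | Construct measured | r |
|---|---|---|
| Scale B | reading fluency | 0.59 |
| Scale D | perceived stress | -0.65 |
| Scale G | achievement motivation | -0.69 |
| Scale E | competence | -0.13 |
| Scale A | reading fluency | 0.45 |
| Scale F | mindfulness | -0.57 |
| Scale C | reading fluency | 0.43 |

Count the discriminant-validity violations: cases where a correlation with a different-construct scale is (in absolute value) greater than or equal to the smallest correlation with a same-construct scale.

3

Convergent (same construct = reading fluency): Scale B, Scale A, Scale C.
Smallest convergent = 0.43. Discriminant |r|: 0.65, 0.69, 0.13, 0.57; count ≥ 0.43 → 3.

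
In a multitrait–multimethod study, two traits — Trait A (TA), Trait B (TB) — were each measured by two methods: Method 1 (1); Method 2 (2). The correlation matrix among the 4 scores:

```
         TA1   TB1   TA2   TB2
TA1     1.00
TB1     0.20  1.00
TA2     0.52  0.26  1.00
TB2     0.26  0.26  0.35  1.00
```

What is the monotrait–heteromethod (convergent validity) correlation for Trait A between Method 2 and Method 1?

0.52

Same trait (TA), different methods: r(TA2, TA1) = 0.52.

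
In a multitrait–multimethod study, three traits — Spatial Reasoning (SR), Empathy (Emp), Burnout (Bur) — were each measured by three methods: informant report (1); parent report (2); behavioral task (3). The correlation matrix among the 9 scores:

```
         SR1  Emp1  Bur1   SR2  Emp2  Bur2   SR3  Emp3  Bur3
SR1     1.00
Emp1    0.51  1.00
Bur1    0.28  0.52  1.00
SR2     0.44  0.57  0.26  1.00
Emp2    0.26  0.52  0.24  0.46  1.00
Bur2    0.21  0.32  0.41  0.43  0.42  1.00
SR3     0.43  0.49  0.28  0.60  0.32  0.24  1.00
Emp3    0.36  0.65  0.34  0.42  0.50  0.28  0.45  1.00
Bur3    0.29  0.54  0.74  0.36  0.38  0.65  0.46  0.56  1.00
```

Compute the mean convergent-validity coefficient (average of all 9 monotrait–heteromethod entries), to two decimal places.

Convergent values: 0.44, 0.43, 0.60, 0.52, 0.65, 0.50, 0.41, 0.74, 0.65; mean = 4.94/9 = 0.55.

0.55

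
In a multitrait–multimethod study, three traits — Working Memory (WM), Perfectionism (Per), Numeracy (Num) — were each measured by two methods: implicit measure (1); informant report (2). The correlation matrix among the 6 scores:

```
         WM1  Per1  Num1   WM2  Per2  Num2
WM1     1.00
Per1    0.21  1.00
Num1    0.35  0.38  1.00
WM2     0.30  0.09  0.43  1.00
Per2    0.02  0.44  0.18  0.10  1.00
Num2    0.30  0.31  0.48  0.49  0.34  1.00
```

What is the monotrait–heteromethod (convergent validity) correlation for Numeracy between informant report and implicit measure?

Same trait (Num), different methods: r(Num2, Num1) = 0.48.

0.48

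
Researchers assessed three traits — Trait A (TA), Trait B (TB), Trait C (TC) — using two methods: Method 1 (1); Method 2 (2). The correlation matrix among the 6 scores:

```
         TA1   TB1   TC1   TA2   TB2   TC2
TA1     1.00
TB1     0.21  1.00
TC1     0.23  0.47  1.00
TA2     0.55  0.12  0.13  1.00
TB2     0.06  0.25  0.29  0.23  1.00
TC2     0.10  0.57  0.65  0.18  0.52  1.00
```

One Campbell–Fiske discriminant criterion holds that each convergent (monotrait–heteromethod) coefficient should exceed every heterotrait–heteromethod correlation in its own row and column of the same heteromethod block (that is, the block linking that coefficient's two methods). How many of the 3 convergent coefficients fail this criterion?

Each convergent coefficient versus the relevant comparison correlations:
TA (methods 1·2): 0.55 vs {0.06, 0.12, 0.10, 0.13} → pass.
TB (methods 1·2): 0.25 vs {0.12, 0.06, 0.57, 0.29} → fail.
TC (methods 1·2): 0.65 vs {0.13, 0.10, 0.29, 0.57} → pass.
1 of 3 fail.

1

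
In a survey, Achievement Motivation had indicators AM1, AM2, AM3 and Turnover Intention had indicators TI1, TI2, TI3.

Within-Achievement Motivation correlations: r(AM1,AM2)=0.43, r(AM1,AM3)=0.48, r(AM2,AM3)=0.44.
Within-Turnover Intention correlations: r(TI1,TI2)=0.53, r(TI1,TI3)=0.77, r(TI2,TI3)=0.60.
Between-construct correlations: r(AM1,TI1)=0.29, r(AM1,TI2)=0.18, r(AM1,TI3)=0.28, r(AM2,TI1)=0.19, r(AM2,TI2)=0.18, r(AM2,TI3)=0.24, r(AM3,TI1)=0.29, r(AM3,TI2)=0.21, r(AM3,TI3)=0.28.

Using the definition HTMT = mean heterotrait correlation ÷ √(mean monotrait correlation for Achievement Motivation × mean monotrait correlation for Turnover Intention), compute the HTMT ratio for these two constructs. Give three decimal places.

Between-construct mean = 2.14/9 = 0.2378.
Mean within-AM = 1.35/3 = 0.4500; mean within-TI = 1.90/3 = 0.6333.
Geometric mean = √(0.4500 × 0.6333) = 0.5338.
HTMT = 0.2378 / 0.5338 = 0.445.

0.445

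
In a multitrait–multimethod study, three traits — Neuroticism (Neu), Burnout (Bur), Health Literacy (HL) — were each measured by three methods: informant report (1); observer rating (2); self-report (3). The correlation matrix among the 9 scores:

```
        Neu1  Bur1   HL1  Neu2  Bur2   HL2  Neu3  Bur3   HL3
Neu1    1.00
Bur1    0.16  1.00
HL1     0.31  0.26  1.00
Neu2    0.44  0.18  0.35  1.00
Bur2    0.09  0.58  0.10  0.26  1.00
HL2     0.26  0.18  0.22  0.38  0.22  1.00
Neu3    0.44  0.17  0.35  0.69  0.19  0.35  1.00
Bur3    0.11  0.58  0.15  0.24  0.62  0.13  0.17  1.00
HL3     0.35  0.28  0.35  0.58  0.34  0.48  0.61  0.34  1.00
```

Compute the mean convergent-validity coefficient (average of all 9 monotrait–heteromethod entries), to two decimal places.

0.49

Convergent values: 0.44, 0.44, 0.69, 0.58, 0.58, 0.62, 0.22, 0.35, 0.48; mean = 4.40/9 = 0.49.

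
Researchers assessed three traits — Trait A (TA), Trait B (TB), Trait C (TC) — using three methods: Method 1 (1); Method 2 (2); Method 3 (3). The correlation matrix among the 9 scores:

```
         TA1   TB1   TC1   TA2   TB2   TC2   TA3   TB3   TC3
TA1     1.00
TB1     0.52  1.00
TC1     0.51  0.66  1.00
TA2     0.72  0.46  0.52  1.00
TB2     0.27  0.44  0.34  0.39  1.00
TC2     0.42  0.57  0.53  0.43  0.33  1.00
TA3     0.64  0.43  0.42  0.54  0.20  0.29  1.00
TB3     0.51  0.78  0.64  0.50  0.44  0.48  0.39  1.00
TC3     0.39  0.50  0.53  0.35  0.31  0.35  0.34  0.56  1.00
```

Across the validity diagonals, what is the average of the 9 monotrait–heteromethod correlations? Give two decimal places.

Convergent values: 0.72, 0.64, 0.54, 0.44, 0.78, 0.44, 0.53, 0.53, 0.35; mean = 4.97/9 = 0.55.

0.55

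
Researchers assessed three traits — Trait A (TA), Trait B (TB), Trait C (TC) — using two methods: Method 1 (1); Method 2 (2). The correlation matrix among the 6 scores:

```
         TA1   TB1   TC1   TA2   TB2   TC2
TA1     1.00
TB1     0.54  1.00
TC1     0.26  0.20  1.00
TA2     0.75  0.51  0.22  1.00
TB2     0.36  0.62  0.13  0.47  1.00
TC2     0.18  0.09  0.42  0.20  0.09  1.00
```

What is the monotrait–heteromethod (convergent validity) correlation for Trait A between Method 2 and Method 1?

0.75

Same trait (TA), different methods: r(TA2, TA1) = 0.75.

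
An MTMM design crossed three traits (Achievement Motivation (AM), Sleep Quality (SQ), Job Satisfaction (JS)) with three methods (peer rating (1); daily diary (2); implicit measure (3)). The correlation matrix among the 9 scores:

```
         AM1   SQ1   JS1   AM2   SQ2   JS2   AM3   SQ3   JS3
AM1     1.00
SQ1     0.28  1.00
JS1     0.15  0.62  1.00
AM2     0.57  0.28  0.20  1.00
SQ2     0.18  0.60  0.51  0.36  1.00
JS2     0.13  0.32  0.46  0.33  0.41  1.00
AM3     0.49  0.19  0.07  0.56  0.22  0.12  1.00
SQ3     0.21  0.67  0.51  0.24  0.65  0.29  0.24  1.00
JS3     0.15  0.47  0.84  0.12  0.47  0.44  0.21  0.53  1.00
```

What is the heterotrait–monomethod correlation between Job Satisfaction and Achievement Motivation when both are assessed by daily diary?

Different traits, same method: r(JS2, AM2) = 0.33.

0.33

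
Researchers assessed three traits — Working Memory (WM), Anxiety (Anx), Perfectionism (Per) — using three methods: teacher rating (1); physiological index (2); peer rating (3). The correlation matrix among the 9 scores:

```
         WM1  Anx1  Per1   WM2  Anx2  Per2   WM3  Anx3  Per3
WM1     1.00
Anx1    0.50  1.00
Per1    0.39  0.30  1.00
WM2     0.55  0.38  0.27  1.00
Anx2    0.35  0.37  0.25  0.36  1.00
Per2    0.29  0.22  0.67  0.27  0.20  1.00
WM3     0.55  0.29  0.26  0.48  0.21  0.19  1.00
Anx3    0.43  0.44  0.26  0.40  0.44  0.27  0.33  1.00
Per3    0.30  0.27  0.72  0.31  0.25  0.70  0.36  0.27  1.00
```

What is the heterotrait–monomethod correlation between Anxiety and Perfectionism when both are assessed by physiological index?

Different traits, same method: r(Anx2, Per2) = 0.20.

0.20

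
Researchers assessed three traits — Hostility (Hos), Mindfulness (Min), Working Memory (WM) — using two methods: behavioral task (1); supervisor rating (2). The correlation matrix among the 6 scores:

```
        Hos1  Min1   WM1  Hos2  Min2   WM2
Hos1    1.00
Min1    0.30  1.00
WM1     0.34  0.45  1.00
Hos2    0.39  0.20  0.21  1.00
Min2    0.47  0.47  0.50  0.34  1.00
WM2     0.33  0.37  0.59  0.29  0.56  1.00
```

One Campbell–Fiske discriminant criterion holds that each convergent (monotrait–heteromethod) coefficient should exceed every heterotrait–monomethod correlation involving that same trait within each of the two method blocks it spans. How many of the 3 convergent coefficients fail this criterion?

1

Each convergent coefficient versus the relevant comparison correlations:
Hos (methods 1·2): 0.39 vs {0.30, 0.34, 0.34, 0.29} → pass.
Min (methods 1·2): 0.47 vs {0.30, 0.34, 0.45, 0.56} → fail.
WM (methods 1·2): 0.59 vs {0.34, 0.29, 0.45, 0.56} → pass.
1 of 3 fail.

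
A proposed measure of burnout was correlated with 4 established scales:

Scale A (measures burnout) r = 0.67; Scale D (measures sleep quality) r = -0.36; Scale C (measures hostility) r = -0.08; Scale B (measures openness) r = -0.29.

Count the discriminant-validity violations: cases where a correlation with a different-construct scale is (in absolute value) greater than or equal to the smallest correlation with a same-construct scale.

Convergent (same construct = burnout): Scale A.
Smallest convergent = 0.67. Discriminant |r|: 0.36, 0.08, 0.29; count ≥ 0.67 → 0.

0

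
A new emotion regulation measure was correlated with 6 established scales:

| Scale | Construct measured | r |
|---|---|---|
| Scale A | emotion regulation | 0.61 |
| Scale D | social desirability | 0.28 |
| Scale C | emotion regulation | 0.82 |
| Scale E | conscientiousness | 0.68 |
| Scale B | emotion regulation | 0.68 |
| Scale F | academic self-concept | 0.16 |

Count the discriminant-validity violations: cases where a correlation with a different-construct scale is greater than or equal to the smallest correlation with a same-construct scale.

Convergent (same construct = emotion regulation): Scale A, Scale C, Scale B.
Smallest convergent = 0.61. Discriminant values: 0.28, 0.68, 0.16; count ≥ 0.61 → 1.

1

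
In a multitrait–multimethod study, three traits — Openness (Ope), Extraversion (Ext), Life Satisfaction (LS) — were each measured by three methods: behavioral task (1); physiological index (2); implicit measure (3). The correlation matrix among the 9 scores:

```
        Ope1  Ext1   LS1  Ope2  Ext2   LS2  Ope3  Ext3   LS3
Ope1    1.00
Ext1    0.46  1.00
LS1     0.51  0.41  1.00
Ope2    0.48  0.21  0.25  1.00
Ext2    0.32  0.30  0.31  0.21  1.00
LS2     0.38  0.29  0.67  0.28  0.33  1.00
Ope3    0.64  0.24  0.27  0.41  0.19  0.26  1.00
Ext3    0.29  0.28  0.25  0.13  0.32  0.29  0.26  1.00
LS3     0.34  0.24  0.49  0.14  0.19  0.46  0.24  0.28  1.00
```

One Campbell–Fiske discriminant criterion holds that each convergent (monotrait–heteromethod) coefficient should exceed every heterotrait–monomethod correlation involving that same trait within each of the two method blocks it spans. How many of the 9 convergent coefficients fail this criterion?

5

Checking each validity diagonal entry against its comparison values:
Ope (methods 1·2): 0.48 vs {0.46, 0.21, 0.51, 0.28} → fail.
Ope (methods 1·3): 0.64 vs {0.46, 0.26, 0.51, 0.24} → pass.
Ope (methods 2·3): 0.41 vs {0.21, 0.26, 0.28, 0.24} → pass.
Ext (methods 1·2): 0.30 vs {0.46, 0.21, 0.41, 0.33} → fail.
Ext (methods 1·3): 0.28 vs {0.46, 0.26, 0.41, 0.28} → fail.
Ext (methods 2·3): 0.32 vs {0.21, 0.26, 0.33, 0.28} → fail.
LS (methods 1·2): 0.67 vs {0.51, 0.28, 0.41, 0.33} → pass.
LS (methods 1·3): 0.49 vs {0.51, 0.24, 0.41, 0.28} → fail.
LS (methods 2·3): 0.46 vs {0.28, 0.24, 0.33, 0.28} → pass.
5 of 9 fail.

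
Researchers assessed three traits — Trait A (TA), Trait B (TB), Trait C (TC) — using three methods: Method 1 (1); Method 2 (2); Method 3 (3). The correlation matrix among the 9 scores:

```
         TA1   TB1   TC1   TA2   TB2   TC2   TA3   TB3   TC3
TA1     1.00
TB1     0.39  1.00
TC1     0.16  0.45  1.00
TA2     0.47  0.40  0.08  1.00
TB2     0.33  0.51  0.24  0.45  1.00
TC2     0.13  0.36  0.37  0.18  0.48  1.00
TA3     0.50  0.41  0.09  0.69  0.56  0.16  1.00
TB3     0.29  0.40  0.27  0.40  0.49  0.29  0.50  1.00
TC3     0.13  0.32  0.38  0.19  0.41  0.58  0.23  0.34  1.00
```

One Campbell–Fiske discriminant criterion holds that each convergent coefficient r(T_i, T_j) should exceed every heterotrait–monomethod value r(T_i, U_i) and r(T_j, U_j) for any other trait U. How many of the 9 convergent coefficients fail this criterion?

Each convergent coefficient versus the relevant comparison correlations:
TA (methods 1·2): 0.47 vs {0.39, 0.45, 0.16, 0.18} → pass.
TA (methods 1·3): 0.50 vs {0.39, 0.50, 0.16, 0.23} → fail.
TA (methods 2·3): 0.69 vs {0.45, 0.50, 0.18, 0.23} → pass.
TB (methods 1·2): 0.51 vs {0.39, 0.45, 0.45, 0.48} → pass.
TB (methods 1·3): 0.40 vs {0.39, 0.50, 0.45, 0.34} → fail.
TB (methods 2·3): 0.49 vs {0.45, 0.50, 0.48, 0.34} → fail.
TC (methods 1·2): 0.37 vs {0.16, 0.18, 0.45, 0.48} → fail.
TC (methods 1·3): 0.38 vs {0.16, 0.23, 0.45, 0.34} → fail.
TC (methods 2·3): 0.58 vs {0.18, 0.23, 0.48, 0.34} → pass.
5 of 9 fail.

5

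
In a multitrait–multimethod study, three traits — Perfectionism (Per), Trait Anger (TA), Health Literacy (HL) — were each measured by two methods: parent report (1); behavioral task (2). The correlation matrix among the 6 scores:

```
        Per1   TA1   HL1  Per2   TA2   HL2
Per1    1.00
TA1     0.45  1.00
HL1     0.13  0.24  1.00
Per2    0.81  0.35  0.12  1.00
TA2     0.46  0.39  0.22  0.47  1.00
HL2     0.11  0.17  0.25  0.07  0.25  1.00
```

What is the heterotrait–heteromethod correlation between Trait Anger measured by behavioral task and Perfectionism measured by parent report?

Different traits and methods: r(TA2, Per1) = 0.46.

0.46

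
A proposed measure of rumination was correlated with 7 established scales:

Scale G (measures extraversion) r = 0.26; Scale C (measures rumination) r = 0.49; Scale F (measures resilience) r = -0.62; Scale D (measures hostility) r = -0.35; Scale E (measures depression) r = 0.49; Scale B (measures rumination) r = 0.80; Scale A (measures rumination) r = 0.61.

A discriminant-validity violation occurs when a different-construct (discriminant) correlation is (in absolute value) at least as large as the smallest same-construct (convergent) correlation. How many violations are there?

2

Convergent (same construct = rumination): Scale C, Scale B, Scale A.
Smallest convergent = 0.49. Discriminant |r|: 0.26, 0.62, 0.35, 0.49; count ≥ 0.49 → 2.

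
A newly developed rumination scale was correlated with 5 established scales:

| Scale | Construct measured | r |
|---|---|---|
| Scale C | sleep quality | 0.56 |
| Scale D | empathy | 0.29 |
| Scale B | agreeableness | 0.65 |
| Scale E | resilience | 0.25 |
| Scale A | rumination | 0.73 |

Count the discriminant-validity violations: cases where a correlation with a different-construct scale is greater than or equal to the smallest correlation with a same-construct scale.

Convergent (same construct = rumination): Scale A.
Smallest convergent = 0.73. Discriminant values: 0.56, 0.29, 0.65, 0.25; count ≥ 0.73 → 0.

0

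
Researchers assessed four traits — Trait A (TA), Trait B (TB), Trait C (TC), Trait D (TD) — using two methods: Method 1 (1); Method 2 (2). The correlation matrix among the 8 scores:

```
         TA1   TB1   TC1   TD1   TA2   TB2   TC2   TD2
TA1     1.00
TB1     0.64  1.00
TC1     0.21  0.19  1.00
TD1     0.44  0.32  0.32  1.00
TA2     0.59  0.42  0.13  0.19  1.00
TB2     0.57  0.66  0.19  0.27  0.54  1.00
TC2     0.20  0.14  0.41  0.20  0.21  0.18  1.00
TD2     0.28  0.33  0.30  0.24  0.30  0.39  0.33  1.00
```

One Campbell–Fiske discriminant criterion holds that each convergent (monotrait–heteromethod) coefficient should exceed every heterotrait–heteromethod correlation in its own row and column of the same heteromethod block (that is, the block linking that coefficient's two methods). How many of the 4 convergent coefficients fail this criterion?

1

Each convergent coefficient versus the relevant comparison correlations:
TA (methods 1·2): 0.59 vs {0.57, 0.42, 0.20, 0.13, 0.28, 0.19} → pass.
TB (methods 1·2): 0.66 vs {0.42, 0.57, 0.14, 0.19, 0.33, 0.27} → pass.
TC (methods 1·2): 0.41 vs {0.13, 0.20, 0.19, 0.14, 0.30, 0.20} → pass.
TD (methods 1·2): 0.24 vs {0.19, 0.28, 0.27, 0.33, 0.20, 0.30} → fail.
1 of 4 fail.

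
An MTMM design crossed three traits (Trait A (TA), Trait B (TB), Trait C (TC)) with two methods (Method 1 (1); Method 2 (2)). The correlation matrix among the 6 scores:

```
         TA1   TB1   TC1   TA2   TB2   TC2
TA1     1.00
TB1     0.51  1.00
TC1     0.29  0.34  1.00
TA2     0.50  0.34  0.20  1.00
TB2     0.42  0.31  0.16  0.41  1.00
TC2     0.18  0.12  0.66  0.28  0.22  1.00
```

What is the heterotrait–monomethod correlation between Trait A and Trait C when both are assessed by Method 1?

Different traits, same method: r(TA1, TC1) = 0.29.

0.29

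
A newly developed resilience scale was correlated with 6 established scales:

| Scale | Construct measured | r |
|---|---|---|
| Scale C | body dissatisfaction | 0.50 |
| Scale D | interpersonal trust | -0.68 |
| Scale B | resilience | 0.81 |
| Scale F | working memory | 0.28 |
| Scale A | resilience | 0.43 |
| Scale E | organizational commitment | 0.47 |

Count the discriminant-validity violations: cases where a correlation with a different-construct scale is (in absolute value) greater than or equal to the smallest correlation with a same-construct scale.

3

Convergent (same construct = resilience): Scale B, Scale A.
Smallest convergent = 0.43. Discriminant |r|: 0.50, 0.68, 0.28, 0.47; count ≥ 0.43 → 3.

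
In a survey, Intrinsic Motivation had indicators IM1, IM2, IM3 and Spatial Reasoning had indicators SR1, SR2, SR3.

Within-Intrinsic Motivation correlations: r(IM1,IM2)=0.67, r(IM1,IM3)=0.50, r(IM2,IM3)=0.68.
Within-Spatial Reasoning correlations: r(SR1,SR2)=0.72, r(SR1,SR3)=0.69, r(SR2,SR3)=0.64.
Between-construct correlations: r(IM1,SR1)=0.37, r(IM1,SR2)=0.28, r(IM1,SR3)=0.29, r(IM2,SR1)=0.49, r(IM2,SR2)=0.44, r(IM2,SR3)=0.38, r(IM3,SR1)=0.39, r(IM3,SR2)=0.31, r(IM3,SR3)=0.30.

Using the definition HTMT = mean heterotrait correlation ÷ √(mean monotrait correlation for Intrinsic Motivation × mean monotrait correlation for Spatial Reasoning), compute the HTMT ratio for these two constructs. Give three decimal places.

Between-construct mean = 3.25/9 = 0.3611.
Mean within-IM = 1.85/3 = 0.6167; mean within-SR = 2.05/3 = 0.6833.
Geometric mean = √(0.6167 × 0.6833) = 0.6491.
HTMT = 0.3611 / 0.6491 = 0.556.

0.556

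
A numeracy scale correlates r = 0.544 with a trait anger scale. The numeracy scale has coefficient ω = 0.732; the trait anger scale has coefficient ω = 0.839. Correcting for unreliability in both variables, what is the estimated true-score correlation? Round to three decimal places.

0.694

r_true = r_obs / √(r_xx · r_yy) = 0.544 / √(0.732 × 0.839) = 0.544 / √0.614148 = 0.544 / 0.7837 ≈ 0.694.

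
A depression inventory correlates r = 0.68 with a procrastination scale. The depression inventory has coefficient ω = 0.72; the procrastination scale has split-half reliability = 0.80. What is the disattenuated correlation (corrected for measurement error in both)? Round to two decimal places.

r_true = r_obs / √(r_xx · r_yy) = 0.68 / √(0.72 × 0.80) = 0.68 / √0.5760 = 0.68 / 0.7589 ≈ 0.90.

0.90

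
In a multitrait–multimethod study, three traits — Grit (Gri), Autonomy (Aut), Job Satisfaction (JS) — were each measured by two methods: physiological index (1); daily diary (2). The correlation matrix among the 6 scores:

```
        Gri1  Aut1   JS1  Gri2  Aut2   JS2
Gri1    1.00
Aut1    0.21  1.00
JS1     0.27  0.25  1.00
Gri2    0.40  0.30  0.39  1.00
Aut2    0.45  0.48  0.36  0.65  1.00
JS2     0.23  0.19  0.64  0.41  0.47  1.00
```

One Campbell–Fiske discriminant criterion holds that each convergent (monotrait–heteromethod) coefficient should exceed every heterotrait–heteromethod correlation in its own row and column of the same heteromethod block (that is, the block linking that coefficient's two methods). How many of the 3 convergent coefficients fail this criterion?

1

Each convergent coefficient versus the relevant comparison correlations:
Gri (methods 1·2): 0.40 vs {0.45, 0.30, 0.23, 0.39} → fail.
Aut (methods 1·2): 0.48 vs {0.30, 0.45, 0.19, 0.36} → pass.
JS (methods 1·2): 0.64 vs {0.39, 0.23, 0.36, 0.19} → pass.
1 of 3 fail.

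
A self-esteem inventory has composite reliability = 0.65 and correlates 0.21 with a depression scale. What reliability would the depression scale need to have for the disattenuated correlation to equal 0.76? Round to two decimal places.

r_true = r_obs / √(r_xx · r_yy) ⇒ 0.76 = 0.21 / √(0.65 · r_yy).
√(0.65 · r_yy) = 0.21 / 0.76 = 0.2763; 0.65 · r_yy = 0.0763; r_yy = 0.0763 / 0.65 ≈ 0.12.

0.12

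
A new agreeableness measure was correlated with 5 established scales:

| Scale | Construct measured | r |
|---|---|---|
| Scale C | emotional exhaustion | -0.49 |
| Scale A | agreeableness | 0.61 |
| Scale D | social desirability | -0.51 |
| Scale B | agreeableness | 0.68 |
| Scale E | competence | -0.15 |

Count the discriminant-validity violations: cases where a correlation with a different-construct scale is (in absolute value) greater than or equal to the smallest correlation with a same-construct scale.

Convergent (same construct = agreeableness): Scale A, Scale B.
Smallest convergent = 0.61. Discriminant |r|: 0.49, 0.51, 0.15; count ≥ 0.61 → 0.

0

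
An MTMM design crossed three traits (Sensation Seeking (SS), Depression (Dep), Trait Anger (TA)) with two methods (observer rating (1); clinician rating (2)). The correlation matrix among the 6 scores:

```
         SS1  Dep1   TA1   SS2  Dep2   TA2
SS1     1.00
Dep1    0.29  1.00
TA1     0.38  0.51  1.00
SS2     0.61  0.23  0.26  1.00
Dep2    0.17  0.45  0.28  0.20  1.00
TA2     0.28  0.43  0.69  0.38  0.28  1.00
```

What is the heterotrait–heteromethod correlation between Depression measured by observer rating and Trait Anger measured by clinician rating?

Different traits and methods: r(Dep1, TA2) = 0.43.

0.43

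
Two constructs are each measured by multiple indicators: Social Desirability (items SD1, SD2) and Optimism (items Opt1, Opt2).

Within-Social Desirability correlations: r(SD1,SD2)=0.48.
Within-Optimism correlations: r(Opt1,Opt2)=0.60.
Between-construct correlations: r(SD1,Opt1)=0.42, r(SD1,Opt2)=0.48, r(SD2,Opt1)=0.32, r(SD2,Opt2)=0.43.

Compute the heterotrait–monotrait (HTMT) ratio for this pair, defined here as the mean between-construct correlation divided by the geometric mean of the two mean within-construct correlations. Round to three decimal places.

Between-construct mean = 1.65/4 = 0.4125.
Mean within-SD = 0.48/1 = 0.4800; mean within-Opt = 0.60/1 = 0.6000.
Geometric mean = √(0.4800 × 0.6000) = 0.5367.
HTMT = 0.4125 / 0.5367 = 0.769.

0.769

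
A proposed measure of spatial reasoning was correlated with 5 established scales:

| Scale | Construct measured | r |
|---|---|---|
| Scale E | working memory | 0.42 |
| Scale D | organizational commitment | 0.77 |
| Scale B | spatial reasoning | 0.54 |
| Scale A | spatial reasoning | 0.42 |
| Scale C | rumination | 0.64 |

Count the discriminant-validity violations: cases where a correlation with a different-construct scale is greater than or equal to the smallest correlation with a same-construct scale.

3

Convergent (same construct = spatial reasoning): Scale B, Scale A.
Smallest convergent = 0.42. Discriminant values: 0.42, 0.77, 0.64; count ≥ 0.42 → 3.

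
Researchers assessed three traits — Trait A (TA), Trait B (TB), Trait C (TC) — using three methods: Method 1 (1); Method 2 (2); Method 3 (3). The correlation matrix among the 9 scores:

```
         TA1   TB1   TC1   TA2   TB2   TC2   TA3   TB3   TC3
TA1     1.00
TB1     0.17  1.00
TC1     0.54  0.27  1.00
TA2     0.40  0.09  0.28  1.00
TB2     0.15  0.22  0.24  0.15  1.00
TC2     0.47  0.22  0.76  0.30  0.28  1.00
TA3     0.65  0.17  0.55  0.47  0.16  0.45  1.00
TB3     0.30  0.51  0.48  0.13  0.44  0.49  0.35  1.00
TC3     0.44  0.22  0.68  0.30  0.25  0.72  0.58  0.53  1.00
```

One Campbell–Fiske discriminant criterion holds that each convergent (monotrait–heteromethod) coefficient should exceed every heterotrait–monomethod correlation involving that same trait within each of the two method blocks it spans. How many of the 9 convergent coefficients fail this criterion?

Each convergent coefficient versus the relevant comparison correlations:
TA (methods 1·2): 0.40 vs {0.17, 0.15, 0.54, 0.30} → fail.
TA (methods 1·3): 0.65 vs {0.17, 0.35, 0.54, 0.58} → pass.
TA (methods 2·3): 0.47 vs {0.15, 0.35, 0.30, 0.58} → fail.
TB (methods 1·2): 0.22 vs {0.17, 0.15, 0.27, 0.28} → fail.
TB (methods 1·3): 0.51 vs {0.17, 0.35, 0.27, 0.53} → fail.
TB (methods 2·3): 0.44 vs {0.15, 0.35, 0.28, 0.53} → fail.
TC (methods 1·2): 0.76 vs {0.54, 0.30, 0.27, 0.28} → pass.
TC (methods 1·3): 0.68 vs {0.54, 0.58, 0.27, 0.53} → pass.
TC (methods 2·3): 0.72 vs {0.30, 0.58, 0.28, 0.53} → pass.
5 of 9 fail.

5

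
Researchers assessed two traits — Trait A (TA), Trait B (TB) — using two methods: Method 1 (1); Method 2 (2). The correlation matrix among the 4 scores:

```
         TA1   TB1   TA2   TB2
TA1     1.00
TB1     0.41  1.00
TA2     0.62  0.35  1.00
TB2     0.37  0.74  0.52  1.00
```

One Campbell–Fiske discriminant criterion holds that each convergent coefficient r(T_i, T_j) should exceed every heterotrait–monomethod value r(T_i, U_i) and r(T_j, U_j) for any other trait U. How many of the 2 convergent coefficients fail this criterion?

Convergent coefficients and their comparison sets:
TA (methods 1·2): 0.62 vs {0.41, 0.52} → pass.
TB (methods 1·2): 0.74 vs {0.41, 0.52} → pass.
0 of 2 fail.

0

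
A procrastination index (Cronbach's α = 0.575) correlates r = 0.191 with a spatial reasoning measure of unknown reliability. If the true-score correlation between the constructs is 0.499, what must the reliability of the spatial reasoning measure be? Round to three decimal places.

r_true = r_obs / √(r_xx · r_yy) ⇒ 0.499 = 0.191 / √(0.575 · r_yy).
√(0.575 · r_yy) = 0.191 / 0.499 = 0.3828; 0.575 · r_yy = 0.1465; r_yy = 0.1465 / 0.575 ≈ 0.255.

0.255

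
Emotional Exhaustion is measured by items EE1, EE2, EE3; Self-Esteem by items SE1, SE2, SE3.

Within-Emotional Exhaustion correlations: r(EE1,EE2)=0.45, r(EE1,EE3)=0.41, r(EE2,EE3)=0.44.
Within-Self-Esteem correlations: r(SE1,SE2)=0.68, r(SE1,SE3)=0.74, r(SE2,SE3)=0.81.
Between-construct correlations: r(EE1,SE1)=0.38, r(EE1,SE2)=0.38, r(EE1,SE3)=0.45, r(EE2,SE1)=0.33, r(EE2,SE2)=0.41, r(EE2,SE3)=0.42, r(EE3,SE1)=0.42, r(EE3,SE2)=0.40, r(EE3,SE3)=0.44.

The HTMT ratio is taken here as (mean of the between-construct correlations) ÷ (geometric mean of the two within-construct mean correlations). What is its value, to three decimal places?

0.711

Mean between = 3.63/9 = 0.4033.
Mean within-EE = 1.30/3 = 0.4333; mean within-SE = 2.23/3 = 0.7433.
Geometric mean = √(0.4333 × 0.7433) = 0.5675.
HTMT = 0.4033 / 0.5675 = 0.711.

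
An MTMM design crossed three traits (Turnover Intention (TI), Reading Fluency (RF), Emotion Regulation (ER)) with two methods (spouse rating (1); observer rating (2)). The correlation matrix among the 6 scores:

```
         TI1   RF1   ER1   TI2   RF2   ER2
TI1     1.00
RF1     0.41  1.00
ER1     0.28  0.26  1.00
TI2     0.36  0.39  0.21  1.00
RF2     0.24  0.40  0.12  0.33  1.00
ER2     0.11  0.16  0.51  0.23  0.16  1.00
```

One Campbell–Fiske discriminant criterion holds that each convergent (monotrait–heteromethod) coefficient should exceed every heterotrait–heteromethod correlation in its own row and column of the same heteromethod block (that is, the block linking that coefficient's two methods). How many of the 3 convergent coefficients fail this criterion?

1

Checking each validity diagonal entry against its comparison values:
TI (methods 1·2): 0.36 vs {0.24, 0.39, 0.11, 0.21} → fail.
RF (methods 1·2): 0.40 vs {0.39, 0.24, 0.16, 0.12} → pass.
ER (methods 1·2): 0.51 vs {0.21, 0.11, 0.12, 0.16} → pass.
1 of 3 fail.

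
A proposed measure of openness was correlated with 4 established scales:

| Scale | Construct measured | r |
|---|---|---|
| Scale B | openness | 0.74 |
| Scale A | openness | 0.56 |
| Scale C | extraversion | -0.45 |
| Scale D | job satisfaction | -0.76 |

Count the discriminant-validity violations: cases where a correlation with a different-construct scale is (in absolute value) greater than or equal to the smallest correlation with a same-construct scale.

1

Convergent (same construct = openness): Scale B, Scale A.
Smallest convergent = 0.56. Discriminant |r|: 0.45, 0.76; count ≥ 0.56 → 1.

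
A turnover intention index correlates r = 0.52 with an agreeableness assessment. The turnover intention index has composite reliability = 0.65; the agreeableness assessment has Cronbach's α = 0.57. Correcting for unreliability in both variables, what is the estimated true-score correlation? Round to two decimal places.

r_true = r_obs / √(r_xx · r_yy) = 0.52 / √(0.65 × 0.57) = 0.52 / √0.3705 = 0.52 / 0.6087 ≈ 0.85.

0.85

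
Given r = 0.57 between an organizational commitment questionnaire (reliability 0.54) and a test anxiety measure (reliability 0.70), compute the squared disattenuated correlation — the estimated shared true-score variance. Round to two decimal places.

0.86

Disattenuated r = 0.57 / √(0.54 × 0.70) = 0.57 / 0.6148 = 0.9271.
Shared true-score variance = 0.9271² = 0.8595 ≈ 0.86.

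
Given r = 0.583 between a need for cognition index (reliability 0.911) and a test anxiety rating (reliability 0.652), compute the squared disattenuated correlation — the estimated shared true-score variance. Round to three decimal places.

Disattenuated r = 0.583 / √(0.911 × 0.652) = 0.583 / 0.7707 = 0.7565.
Shared true-score variance = 0.7565² = 0.5723 ≈ 0.572.

0.572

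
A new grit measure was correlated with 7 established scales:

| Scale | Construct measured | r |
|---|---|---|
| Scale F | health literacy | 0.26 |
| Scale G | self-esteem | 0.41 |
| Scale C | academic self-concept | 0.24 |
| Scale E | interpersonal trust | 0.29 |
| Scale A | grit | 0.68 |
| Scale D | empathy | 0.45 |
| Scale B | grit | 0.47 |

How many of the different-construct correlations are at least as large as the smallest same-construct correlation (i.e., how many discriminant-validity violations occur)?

0

Convergent (same construct = grit): Scale A, Scale B.
Smallest convergent = 0.47. Discriminant values: 0.26, 0.41, 0.24, 0.29, 0.45; count ≥ 0.47 → 0.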